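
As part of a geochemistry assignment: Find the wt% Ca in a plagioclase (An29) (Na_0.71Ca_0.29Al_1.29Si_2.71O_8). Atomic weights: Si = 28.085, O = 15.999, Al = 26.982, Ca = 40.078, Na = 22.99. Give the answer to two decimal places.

4.36 wt%

Formula mass = 0.71*22.99 + 0.29*40.078 + 1.29*26.982 + 2.71*28.085 + 8*15.999 = 266.855 g/mol, of which 11.623 g is Ca.
So Ca makes up 11.623/266.855 = 0.0436 of the mass, i.e. 4.36%.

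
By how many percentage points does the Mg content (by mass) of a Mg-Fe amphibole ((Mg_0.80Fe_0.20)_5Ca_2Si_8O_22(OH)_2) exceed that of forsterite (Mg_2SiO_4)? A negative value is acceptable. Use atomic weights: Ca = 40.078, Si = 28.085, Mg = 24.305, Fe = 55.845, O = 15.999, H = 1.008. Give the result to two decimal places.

M((Mg_0.80Fe_0.20)_5Ca_2Si_8O_22(OH)_2) = 843.893 g/mol, so wt% Mg = 97.220/843.893 × 100 = 11.52%.
M(Mg_2SiO_4) = 140.691 g/mol, so wt% Mg = 48.610/140.691 × 100 = 34.55%.
11.52 − 34.55 = -23.03 pp.

-23.03 percentage points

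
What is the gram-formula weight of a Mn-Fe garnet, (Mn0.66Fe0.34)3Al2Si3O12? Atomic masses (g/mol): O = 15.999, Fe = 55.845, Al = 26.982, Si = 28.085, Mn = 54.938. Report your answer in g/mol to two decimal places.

495.95 g/mol

The formula mass is the sum 1.98×54.938 + 1.02×55.845 + 2×26.982 + 3×28.085 + 12×15.999.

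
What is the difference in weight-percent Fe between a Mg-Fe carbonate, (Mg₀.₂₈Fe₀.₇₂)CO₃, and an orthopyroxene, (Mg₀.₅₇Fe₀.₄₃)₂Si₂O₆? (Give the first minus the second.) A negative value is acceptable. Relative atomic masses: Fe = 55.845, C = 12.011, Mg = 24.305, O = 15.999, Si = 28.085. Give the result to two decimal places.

First mineral: 40.208 g Fe in 107.022 g formula = 37.57 wt% Fe.
Second mineral: 48.027 g Fe in 227.898 g formula = 21.07 wt% Fe.
37.57% − 21.07% gives a difference of 16.50 percentage points.

16.50 percentage points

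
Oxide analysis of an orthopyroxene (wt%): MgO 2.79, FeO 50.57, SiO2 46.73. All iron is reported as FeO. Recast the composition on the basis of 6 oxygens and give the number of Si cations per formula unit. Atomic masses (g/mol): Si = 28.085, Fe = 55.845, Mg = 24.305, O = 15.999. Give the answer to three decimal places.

2.004 Si apfu

MgO (M=40.304): mol = 0.06922; Mg = 0.06922, O = 0.06922.
FeO (M=71.844): mol = 0.70389; Fe = 0.70389, O = 0.70389.
SiO2 (M=60.083): mol = 0.77776; Si = 0.77776, O = 1.55552.
ΣO = 2.32863; factor = 6/ΣO = 2.57662.
Si apfu = 0.77776 × 2.57662 = 2.004.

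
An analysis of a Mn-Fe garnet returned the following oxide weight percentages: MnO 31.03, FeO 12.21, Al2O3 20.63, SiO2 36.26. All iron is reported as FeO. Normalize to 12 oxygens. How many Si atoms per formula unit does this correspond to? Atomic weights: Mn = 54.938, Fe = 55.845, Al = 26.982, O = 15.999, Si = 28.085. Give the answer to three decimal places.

MnO (M=70.937): mol = 0.43743; Mn = 0.43743, O = 0.43743.
FeO (M=71.844): mol = 0.16995; Fe = 0.16995, O = 0.16995.
Al2O3 (M=101.961): mol = 0.20233; Al = 0.40466, O = 0.60699.
SiO2 (M=60.083): mol = 0.60350; Si = 0.60350, O = 1.20700.
ΣO = 2.42137; factor = 12/ΣO = 4.95587.
Si apfu = 0.60350 × 4.95587 = 2.991.

2.991 Si apfu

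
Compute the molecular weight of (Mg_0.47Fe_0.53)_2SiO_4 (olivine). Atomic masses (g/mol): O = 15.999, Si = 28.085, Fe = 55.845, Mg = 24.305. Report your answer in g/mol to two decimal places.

174.12 g/mol

M = 0.94·24.305 + 1.06·55.845 + 1·28.085 + 4·15.999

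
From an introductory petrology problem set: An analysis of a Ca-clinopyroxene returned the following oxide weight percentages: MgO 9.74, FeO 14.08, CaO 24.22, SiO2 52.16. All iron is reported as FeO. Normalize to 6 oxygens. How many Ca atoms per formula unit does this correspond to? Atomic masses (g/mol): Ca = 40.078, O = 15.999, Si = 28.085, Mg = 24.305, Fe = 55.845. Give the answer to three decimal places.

9.74 wt% MgO ÷ 40.304 g/mol = 0.24166 mol, giving 0.24166 Mg and 0.24166 O.
14.08 wt% FeO ÷ 71.844 g/mol = 0.19598 mol, giving 0.19598 Fe and 0.19598 O.
24.22 wt% CaO ÷ 56.077 g/mol = 0.43191 mol, giving 0.43191 Ca and 0.43191 O.
52.16 wt% SiO2 ÷ 60.083 g/mol = 0.86813 mol, giving 0.86813 Si and 1.73626 O.
Oxygen sums to 2.60581; scaling by 6/2.60581 = 2.30255 puts the formula on 6 O.
Ca: 0.43191 × 2.30255 = 0.994 atoms per formula unit.

0.994 Ca apfu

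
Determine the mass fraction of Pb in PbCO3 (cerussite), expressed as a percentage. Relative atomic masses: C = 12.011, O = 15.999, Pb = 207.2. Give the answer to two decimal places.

77.54 weight percent

M(PbCO3) = 267.208 g/mol.
Pb contributes 1 × 207.2 = 207.200 g per mole.
207.200/267.208 = 0.7754 → 77.54%.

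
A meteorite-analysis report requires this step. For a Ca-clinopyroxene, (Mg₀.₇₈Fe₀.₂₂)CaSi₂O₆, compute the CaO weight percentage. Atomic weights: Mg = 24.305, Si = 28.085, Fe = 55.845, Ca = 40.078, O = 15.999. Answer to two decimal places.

25.09 wt%

M((Mg₀.₇₈Fe₀.₂₂)CaSi₂O₆) = 223.486 g/mol; M(CaO) = 56.077 g/mol.
Moles CaO per formula unit = 1 Ca ÷ 1 = 1.0000.
CaO fraction = (1.0000 × 56.077) / 223.486 = 56.077/223.486 = 0.2509.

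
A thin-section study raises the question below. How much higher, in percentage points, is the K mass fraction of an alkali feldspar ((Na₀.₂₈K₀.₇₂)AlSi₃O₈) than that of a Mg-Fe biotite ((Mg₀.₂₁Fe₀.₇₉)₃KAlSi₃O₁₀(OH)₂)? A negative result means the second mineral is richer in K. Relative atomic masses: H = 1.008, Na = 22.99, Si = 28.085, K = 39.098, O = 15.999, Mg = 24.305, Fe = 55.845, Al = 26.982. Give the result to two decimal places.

2.33 percentage points

K in (Na₀.₂₈K₀.₇₂)AlSi₃O₈: molar mass 273.817 g/mol; 0.72×39.098 = 28.151 g → 10.28 wt%.
K in (Mg₀.₂₁Fe₀.₇₉)₃KAlSi₃O₁₀(OH)₂: molar mass 492.004 g/mol; 1×39.098 = 39.098 g → 7.95 wt%.
Difference = 10.28 − 7.95 = 2.33 percentage points.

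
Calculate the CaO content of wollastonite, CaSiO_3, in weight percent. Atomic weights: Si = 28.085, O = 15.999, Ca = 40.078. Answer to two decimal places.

48.28 wt%

Molar mass of CaSiO_3 = 1×40.078 + 1×28.085 + 3×15.999 = 116.160 g/mol.
Each formula unit contains 1 Ca, equivalent to 1/1 = 1.0000 mol CaO.
M(CaO) = 1×40.078 + 1×15.999 = 56.077 g/mol.
Mass of CaO per formula unit = 1.0000 × 56.077 = 56.077 g.
CaO wt% = 56.077 / 116.160 × 100 = 48.28%.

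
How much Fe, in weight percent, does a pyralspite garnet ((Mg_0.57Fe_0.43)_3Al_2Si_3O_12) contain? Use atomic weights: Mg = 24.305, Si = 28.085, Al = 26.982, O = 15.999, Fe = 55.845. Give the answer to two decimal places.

16.23 weight percent

M((Mg_0.57Fe_0.43)_3Al_2Si_3O_12) = 443.809 g/mol.
Fe contributes 1.29 × 55.845 = 72.040 g per mole.
72.040/443.809 = 0.1623 → 16.23%.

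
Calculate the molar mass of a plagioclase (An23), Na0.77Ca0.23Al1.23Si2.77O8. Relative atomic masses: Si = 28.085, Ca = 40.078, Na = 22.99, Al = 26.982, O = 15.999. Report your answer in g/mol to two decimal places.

M = 0.77×22.99 + 0.23×40.078 + 1.23×26.982 + 2.77×28.085 + 8×15.999

265.90 g/mol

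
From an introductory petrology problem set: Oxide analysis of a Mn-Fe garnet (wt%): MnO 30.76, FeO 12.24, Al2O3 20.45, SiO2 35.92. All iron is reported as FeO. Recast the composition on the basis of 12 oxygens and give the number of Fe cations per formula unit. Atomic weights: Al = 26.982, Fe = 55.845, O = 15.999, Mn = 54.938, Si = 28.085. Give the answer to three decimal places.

MnO (M=70.937): mol = 0.43362; Mn = 0.43362, O = 0.43362.
FeO (M=71.844): mol = 0.17037; Fe = 0.17037, O = 0.17037.
Al2O3 (M=101.961): mol = 0.20057; Al = 0.40114, O = 0.60171.
SiO2 (M=60.083): mol = 0.59784; Si = 0.59784, O = 1.19568.
ΣO = 2.40138; factor = 12/ΣO = 4.99713.
Fe apfu = 0.17037 × 4.99713 = 0.851.

0.851 Fe apfu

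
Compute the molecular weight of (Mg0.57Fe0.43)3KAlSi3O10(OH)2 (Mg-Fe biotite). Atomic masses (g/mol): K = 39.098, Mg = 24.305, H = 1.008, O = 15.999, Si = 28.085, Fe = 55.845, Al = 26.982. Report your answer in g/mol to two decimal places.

457.94 g/mol

M = 1.71*24.305 + 1.29*55.845 + 1*39.098 + 1*26.982 + 3*28.085 + 12*15.999 + 2*1.008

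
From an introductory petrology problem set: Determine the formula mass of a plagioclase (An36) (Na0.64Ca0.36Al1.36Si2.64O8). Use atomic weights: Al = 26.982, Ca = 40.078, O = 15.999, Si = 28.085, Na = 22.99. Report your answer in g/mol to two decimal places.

The formula mass is the sum 0.64*22.99 + 0.36*40.078 + 1.36*26.982 + 2.64*28.085 + 8*15.999.

267.97 g/mol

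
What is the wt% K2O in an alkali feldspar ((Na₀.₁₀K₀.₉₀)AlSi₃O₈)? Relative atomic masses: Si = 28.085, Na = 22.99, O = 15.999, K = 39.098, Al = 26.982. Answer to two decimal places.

Molar mass of (Na₀.₁₀K₀.₉₀)AlSi₃O₈ = 0.10·22.99 + 0.90·39.098 + 1·26.982 + 3·28.085 + 8·15.999 = 276.716 g/mol.
Each formula unit contains 0.90 K, equivalent to 0.90/2 = 0.4500 mol K2O.
M(K2O) = 2×39.098 + 1×15.999 = 94.195 g/mol.
Mass of K2O per formula unit = 0.4500 × 94.195 = 42.388 g.
K2O wt% = 42.388 / 276.716 × 100 = 15.32%.

15.32 wt%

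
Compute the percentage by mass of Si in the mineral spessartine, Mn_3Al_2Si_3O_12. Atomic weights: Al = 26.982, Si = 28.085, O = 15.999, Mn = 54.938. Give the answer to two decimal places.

M(Mn_3Al_2Si_3O_12) = 495.021 g/mol.
Si contributes 3 × 28.085 = 84.255 g per mole.
84.255/495.021 = 0.1702 → 17.02%.

17.02 mass %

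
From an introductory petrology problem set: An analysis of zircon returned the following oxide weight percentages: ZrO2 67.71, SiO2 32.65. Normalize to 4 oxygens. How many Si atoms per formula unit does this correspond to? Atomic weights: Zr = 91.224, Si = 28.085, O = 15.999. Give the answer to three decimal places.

67.71 wt% ZrO2 ÷ 123.222 g/mol = 0.54950 mol, giving 0.54950 Zr and 1.09900 O.
32.65 wt% SiO2 ÷ 60.083 g/mol = 0.54341 mol, giving 0.54341 Si and 1.08682 O.
Oxygen sums to 2.18582; scaling by 4/2.18582 = 1.82998 puts the formula on 4 O.
Si: 0.54341 × 1.82998 = 0.994 atoms per formula unit.

0.994 Si apfu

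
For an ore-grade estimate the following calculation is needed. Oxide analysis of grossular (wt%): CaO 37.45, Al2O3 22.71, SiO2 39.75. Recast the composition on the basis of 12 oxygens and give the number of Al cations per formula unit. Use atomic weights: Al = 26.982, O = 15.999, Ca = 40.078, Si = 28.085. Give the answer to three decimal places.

2.010 Al apfu

CaO (M=56.077): mol = 0.66783; Ca = 0.66783, O = 0.66783.
Al2O3 (M=101.961): mol = 0.22273; Al = 0.44546, O = 0.66819.
SiO2 (M=60.083): mol = 0.66158; Si = 0.66158, O = 1.32316.
ΣO = 2.65918; factor = 12/ΣO = 4.51267.
Al apfu = 0.44546 × 4.51267 = 2.010.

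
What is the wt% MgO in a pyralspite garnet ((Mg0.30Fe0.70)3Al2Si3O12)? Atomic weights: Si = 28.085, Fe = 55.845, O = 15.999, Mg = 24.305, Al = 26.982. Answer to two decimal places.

7.73 wt%

M((Mg0.30Fe0.70)3Al2Si3O12) = 469.356 g/mol; M(MgO) = 40.304 g/mol.
Moles MgO per formula unit = 0.90 Mg ÷ 1 = 0.9000.
MgO fraction = (0.9000 × 40.304) / 469.356 = 36.274/469.356 = 0.0773.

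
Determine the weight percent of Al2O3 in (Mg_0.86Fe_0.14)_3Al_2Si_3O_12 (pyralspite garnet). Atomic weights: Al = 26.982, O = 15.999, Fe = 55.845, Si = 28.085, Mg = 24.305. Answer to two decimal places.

Formula mass = 416.369 g/mol.
2 Al → 1.0000 mol Al2O3 per formula unit; M(Al2O3) = 101.961, so Al2O3 mass = 101.961 g.
101.961/416.369 × 100 = 24.49 wt%.

24.49 wt%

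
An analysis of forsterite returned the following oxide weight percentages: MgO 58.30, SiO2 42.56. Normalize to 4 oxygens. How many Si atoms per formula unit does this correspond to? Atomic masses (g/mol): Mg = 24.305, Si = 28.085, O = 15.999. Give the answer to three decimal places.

58.30 wt% MgO ÷ 40.304 g/mol = 1.44651 mol, giving 1.44651 Mg and 1.44651 O.
42.56 wt% SiO2 ÷ 60.083 g/mol = 0.70835 mol, giving 0.70835 Si and 1.41670 O.
Oxygen sums to 2.86321; scaling by 4/2.86321 = 1.39703 puts the formula on 4 O.
Si: 0.70835 × 1.39703 = 0.990 atoms per formula unit.

0.990 Si apfu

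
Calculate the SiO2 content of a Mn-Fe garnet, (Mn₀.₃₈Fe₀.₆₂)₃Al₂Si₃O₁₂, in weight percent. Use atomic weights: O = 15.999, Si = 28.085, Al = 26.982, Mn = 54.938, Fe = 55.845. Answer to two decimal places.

36.29 wt%

Formula mass = 496.708 g/mol.
3 Si → 3.0000 mol SiO2 per formula unit; M(SiO2) = 60.083, so SiO2 mass = 180.249 g.
180.249/496.708 × 100 = 36.29 wt%.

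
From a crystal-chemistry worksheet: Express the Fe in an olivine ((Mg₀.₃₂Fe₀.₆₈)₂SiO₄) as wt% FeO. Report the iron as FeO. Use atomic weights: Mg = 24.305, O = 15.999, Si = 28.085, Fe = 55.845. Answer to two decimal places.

M((Mg₀.₃₂Fe₀.₆₈)₂SiO₄) = 183.585 g/mol; M(FeO) = 71.844 g/mol.
Moles FeO per formula unit = 1.36 Fe ÷ 1 = 1.3600.
FeO fraction = (1.3600 × 71.844) / 183.585 = 97.708/183.585 = 0.5322.

53.22 wt%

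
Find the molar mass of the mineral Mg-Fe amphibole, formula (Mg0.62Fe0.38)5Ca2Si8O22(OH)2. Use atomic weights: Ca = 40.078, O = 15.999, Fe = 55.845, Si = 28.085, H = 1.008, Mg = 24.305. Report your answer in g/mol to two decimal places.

872.28 g/mol

The formula mass is the sum 3.10·24.305 + 1.90·55.845 + 2·40.078 + 8·28.085 + 24·15.999 + 2·1.008.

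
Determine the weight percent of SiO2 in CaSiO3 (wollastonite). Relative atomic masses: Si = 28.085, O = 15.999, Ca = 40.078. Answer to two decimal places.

Molar mass of CaSiO3 = 1*40.078 + 1*28.085 + 3*15.999 = 116.160 g/mol.
Each formula unit contains 1 Si, equivalent to 1/1 = 1.0000 mol SiO2.
M(SiO2) = 1×28.085 + 2×15.999 = 60.083 g/mol.
Mass of SiO2 per formula unit = 1.0000 × 60.083 = 60.083 g.
SiO2 wt% = 60.083 / 116.160 × 100 = 51.72%.

51.72 wt%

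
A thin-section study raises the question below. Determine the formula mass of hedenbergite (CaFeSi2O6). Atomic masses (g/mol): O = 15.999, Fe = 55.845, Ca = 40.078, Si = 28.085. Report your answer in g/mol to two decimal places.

248.09 g/mol

The formula mass is the sum 1·40.078 + 1·55.845 + 2·28.085 + 6·15.999.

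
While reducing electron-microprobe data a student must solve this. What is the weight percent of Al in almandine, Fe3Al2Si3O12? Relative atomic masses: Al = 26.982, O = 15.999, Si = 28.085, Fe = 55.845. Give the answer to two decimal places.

10.84 wt%

Formula mass = 3·55.845 + 2·26.982 + 3·28.085 + 12·15.999 = 497.742 g/mol, of which 53.964 g is Al.
So Al makes up 53.964/497.742 = 0.1084 of the mass, i.e. 10.84%.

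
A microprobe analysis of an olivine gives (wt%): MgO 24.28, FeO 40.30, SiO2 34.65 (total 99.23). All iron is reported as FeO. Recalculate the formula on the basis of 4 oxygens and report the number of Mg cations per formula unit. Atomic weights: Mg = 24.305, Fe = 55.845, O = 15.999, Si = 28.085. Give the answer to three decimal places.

MgO (M=40.304): mol = 0.60242; Mg = 0.60242, O = 0.60242.
FeO (M=71.844): mol = 0.56094; Fe = 0.56094, O = 0.56094.
SiO2 (M=60.083): mol = 0.57670; Si = 0.57670, O = 1.15340.
ΣO = 2.31676; factor = 4/ΣO = 1.72655.
Mg apfu = 0.60242 × 1.72655 = 1.040.

1.040 Mg apfu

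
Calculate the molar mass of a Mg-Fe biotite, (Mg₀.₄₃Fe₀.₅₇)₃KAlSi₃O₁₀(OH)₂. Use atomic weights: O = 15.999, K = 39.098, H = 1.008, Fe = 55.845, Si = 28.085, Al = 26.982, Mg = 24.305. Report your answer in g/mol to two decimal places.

M = 1.29×24.305 + 1.71×55.845 + 1×39.098 + 1×26.982 + 3×28.085 + 12×15.999 + 2×1.008

471.19 g/mol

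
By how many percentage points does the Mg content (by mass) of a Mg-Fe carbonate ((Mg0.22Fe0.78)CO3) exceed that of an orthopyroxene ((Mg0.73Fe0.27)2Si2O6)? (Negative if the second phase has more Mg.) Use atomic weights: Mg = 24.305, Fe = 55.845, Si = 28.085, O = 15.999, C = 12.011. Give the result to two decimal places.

-11.38 percentage points

First mineral: 5.347 g Mg in 108.914 g formula = 4.91 wt% Mg.
Second mineral: 35.485 g Mg in 217.806 g formula = 16.29 wt% Mg.
4.91% − 16.29% gives a difference of -11.38 percentage points.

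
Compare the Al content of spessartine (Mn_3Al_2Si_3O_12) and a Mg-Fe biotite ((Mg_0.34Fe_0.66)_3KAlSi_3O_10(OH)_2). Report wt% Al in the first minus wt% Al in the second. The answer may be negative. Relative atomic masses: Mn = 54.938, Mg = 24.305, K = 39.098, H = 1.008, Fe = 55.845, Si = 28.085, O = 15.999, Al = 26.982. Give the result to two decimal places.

M(Mn_3Al_2Si_3O_12) = 495.021 g/mol, so wt% Al = 53.964/495.021 × 100 = 10.90%.
M((Mg_0.34Fe_0.66)_3KAlSi_3O_10(OH)_2) = 479.703 g/mol, so wt% Al = 26.982/479.703 × 100 = 5.62%.
10.90 − 5.62 = 5.28 pp.

5.28 percentage points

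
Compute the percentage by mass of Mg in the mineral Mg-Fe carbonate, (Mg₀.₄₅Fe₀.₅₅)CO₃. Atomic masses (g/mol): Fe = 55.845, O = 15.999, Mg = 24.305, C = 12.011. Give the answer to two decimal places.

10.76 mass %

M((Mg₀.₄₅Fe₀.₅₅)CO₃) = 101.660 g/mol.
Mg contributes 0.45 × 24.305 = 10.937 g per mole.
10.937/101.660 = 0.1076 → 10.76%.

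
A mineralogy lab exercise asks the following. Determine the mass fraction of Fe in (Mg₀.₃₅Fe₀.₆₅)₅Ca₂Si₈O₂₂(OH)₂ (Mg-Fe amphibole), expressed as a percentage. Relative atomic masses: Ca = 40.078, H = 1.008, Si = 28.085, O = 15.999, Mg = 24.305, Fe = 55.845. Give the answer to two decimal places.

19.84 wt%

Formula mass = 1.75·24.305 + 3.25·55.845 + 2·40.078 + 8·28.085 + 24·15.999 + 2·1.008 = 914.858 g/mol, of which 181.496 g is Fe.
So Fe makes up 181.496/914.858 = 0.1984 of the mass, i.e. 19.84%.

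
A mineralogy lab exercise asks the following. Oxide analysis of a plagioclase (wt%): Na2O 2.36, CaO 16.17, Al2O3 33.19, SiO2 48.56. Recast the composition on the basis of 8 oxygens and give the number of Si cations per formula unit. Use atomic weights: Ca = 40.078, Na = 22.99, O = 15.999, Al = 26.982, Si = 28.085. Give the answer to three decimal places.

2.215 Si apfu

Na2O (M=61.979): mol = 0.03808; Na = 0.07616, O = 0.03808.
CaO (M=56.077): mol = 0.28835; Ca = 0.28835, O = 0.28835.
Al2O3 (M=101.961): mol = 0.32552; Al = 0.65104, O = 0.97656.
SiO2 (M=60.083): mol = 0.80822; Si = 0.80822, O = 1.61644.
ΣO = 2.91943; factor = 8/ΣO = 2.74026.
Si apfu = 0.80822 × 2.74026 = 2.215.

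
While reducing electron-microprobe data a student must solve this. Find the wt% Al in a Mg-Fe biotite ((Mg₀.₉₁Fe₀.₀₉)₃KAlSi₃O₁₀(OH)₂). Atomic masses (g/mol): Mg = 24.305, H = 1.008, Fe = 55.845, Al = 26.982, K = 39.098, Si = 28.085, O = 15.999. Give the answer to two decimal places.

6.34 wt%

Formula mass = 2.73·24.305 + 0.27·55.845 + 1·39.098 + 1·26.982 + 3·28.085 + 12·15.999 + 2·1.008 = 425.770 g/mol, of which 26.982 g is Al.
So Al makes up 26.982/425.770 = 0.0634 of the mass, i.e. 6.34%.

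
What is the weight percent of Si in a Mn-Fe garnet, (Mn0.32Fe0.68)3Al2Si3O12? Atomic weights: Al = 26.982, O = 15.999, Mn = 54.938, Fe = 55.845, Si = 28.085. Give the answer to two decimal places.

M((Mn0.32Fe0.68)3Al2Si3O12) = 496.871 g/mol.
Si contributes 3 × 28.085 = 84.255 g per mole.
84.255/496.871 = 0.1696 → 16.96%.

16.96 wt%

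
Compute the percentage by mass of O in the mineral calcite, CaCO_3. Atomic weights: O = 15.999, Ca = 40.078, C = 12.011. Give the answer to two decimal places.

47.96 wt%

M(CaCO_3) = 100.086 g/mol.
O contributes 3 × 15.999 = 47.997 g per mole.
47.997/100.086 = 0.4796 → 47.96%.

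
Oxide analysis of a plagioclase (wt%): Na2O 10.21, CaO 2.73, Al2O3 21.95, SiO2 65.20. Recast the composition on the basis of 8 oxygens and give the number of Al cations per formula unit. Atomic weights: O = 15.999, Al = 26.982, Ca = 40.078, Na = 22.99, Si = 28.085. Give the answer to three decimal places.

10.21 wt% Na2O ÷ 61.979 g/mol = 0.16473 mol, giving 0.32946 Na and 0.16473 O.
2.73 wt% CaO ÷ 56.077 g/mol = 0.04868 mol, giving 0.04868 Ca and 0.04868 O.
21.95 wt% Al2O3 ÷ 101.961 g/mol = 0.21528 mol, giving 0.43056 Al and 0.64584 O.
65.20 wt% SiO2 ÷ 60.083 g/mol = 1.08517 mol, giving 1.08517 Si and 2.17034 O.
Oxygen sums to 3.02959; scaling by 8/3.02959 = 2.64062 puts the formula on 8 O.
Al: 0.43056 × 2.64062 = 1.137 atoms per formula unit.

1.137 Al apfu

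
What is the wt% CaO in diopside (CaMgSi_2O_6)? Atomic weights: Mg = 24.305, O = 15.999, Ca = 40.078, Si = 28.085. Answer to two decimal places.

Molar mass of CaMgSi_2O_6 = 1×40.078 + 1×24.305 + 2×28.085 + 6×15.999 = 216.547 g/mol.
Each formula unit contains 1 Ca, equivalent to 1/1 = 1.0000 mol CaO.
M(CaO) = 1×40.078 + 1×15.999 = 56.077 g/mol.
Mass of CaO per formula unit = 1.0000 × 56.077 = 56.077 g.
CaO wt% = 56.077 / 216.547 × 100 = 25.90%.

25.90 wt%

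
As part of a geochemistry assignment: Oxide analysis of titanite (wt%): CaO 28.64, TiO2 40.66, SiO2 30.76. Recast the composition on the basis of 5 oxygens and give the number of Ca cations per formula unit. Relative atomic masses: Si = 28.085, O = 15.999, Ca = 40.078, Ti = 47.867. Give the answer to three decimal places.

28.64 wt% CaO ÷ 56.077 g/mol = 0.51073 mol, giving 0.51073 Ca and 0.51073 O.
40.66 wt% TiO2 ÷ 79.865 g/mol = 0.50911 mol, giving 0.50911 Ti and 1.01822 O.
30.76 wt% SiO2 ÷ 60.083 g/mol = 0.51196 mol, giving 0.51196 Si and 1.02392 O.
Oxygen sums to 2.55287; scaling by 5/2.55287 = 1.95858 puts the formula on 5 O.
Ca: 0.51073 × 1.95858 = 1.000 atoms per formula unit.

1.000 Ca apfu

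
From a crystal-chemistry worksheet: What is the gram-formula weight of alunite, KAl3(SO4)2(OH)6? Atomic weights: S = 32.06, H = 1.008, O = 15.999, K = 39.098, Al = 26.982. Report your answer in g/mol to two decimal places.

414.20 g/mol

The formula mass is the sum 1·39.098 + 3·26.982 + 2·32.06 + 14·15.999 + 6·1.008.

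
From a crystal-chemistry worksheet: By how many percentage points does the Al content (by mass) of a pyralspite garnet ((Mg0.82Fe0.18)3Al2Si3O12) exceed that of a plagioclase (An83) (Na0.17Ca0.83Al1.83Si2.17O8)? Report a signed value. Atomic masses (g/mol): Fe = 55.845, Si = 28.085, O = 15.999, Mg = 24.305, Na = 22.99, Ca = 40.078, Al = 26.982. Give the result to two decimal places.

M((Mg0.82Fe0.18)3Al2Si3O12) = 420.154 g/mol, so wt% Al = 53.964/420.154 × 100 = 12.84%.
M(Na0.17Ca0.83Al1.83Si2.17O8) = 275.487 g/mol, so wt% Al = 49.377/275.487 × 100 = 17.92%.
12.84 − 17.92 = -5.08 pp.

-5.08 percentage points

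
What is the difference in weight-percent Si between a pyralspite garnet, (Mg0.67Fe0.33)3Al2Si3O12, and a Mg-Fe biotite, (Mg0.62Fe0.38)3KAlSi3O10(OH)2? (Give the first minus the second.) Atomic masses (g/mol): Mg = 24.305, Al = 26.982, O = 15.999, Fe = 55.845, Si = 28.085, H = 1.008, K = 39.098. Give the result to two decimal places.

0.81 percentage points

M((Mg0.67Fe0.33)3Al2Si3O12) = 434.347 g/mol, so wt% Si = 84.255/434.347 × 100 = 19.40%.
M((Mg0.62Fe0.38)3KAlSi3O10(OH)2) = 453.210 g/mol, so wt% Si = 84.255/453.210 × 100 = 18.59%.
19.40 − 18.59 = 0.81 pp.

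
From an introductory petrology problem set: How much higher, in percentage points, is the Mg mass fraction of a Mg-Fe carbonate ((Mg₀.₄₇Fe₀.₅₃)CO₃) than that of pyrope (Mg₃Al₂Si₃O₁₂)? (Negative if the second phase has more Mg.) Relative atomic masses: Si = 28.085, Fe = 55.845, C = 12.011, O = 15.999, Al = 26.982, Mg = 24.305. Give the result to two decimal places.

M((Mg₀.₄₇Fe₀.₅₃)CO₃) = 101.029 g/mol, so wt% Mg = 11.423/101.029 × 100 = 11.31%.
M(Mg₃Al₂Si₃O₁₂) = 403.122 g/mol, so wt% Mg = 72.915/403.122 × 100 = 18.09%.
11.31 − 18.09 = -6.78 pp.

-6.78 percentage points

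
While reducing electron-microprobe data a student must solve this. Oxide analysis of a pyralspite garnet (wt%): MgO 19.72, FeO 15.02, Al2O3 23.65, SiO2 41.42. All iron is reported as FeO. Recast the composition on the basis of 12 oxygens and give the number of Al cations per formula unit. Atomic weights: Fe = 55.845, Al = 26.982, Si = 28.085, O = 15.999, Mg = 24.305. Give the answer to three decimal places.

19.72 wt% MgO ÷ 40.304 g/mol = 0.48928 mol, giving 0.48928 Mg and 0.48928 O.
15.02 wt% FeO ÷ 71.844 g/mol = 0.20906 mol, giving 0.20906 Fe and 0.20906 O.
23.65 wt% Al2O3 ÷ 101.961 g/mol = 0.23195 mol, giving 0.46390 Al and 0.69585 O.
41.42 wt% SiO2 ÷ 60.083 g/mol = 0.68938 mol, giving 0.68938 Si and 1.37876 O.
Oxygen sums to 2.77295; scaling by 12/2.77295 = 4.32752 puts the formula on 12 O.
Al: 0.46390 × 4.32752 = 2.008 atoms per formula unit.

2.008 Al apfu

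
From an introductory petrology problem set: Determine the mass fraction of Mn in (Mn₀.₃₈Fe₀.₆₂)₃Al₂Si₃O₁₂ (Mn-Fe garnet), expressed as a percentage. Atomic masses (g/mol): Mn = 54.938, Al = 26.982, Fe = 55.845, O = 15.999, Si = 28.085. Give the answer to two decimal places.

12.61 wt%

M((Mn₀.₃₈Fe₀.₆₂)₃Al₂Si₃O₁₂) = 496.708 g/mol.
Mn contributes 1.14 × 54.938 = 62.629 g per mole.
62.629/496.708 = 0.1261 → 12.61%.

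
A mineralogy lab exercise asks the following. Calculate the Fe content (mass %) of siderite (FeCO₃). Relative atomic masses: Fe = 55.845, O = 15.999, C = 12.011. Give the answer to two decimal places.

48.20 mass %

Molar mass of FeCO₃: 1×55.845 + 1×12.011 + 3×15.999 = 115.853 g/mol.
Mass of Fe per formula unit: 1 × 55.845 = 55.845 g.
Weight fraction Fe = 55.845 / 115.853 = 0.4820.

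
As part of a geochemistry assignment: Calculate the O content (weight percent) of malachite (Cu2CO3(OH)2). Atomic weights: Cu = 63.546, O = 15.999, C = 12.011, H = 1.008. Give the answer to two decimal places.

36.18 weight percent

M(Cu2CO3(OH)2) = 221.114 g/mol.
O contributes 5 × 15.999 = 79.995 g per mole.
79.995/221.114 = 0.3618 → 36.18%.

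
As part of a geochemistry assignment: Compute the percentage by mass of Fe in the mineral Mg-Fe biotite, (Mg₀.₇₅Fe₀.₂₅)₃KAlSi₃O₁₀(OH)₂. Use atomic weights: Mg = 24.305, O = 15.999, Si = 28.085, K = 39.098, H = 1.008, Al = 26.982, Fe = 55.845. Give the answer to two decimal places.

9.50 wt%

M((Mg₀.₇₅Fe₀.₂₅)₃KAlSi₃O₁₀(OH)₂) = 440.909 g/mol.
Fe contributes 0.75 × 55.845 = 41.884 g per mole.
41.884/440.909 = 0.0950 → 9.50%.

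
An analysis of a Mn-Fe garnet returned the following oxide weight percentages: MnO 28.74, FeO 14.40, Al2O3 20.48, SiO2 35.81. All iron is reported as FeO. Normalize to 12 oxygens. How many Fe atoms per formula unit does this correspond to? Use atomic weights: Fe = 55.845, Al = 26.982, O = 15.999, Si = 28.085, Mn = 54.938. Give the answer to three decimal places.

1.002 Fe apfu

MnO (M=70.937): mol = 0.40515; Mn = 0.40515, O = 0.40515.
FeO (M=71.844): mol = 0.20043; Fe = 0.20043, O = 0.20043.
Al2O3 (M=101.961): mol = 0.20086; Al = 0.40172, O = 0.60258.
SiO2 (M=60.083): mol = 0.59601; Si = 0.59601, O = 1.19202.
ΣO = 2.40018; factor = 12/ΣO = 4.99963.
Fe apfu = 0.20043 × 4.99963 = 1.002.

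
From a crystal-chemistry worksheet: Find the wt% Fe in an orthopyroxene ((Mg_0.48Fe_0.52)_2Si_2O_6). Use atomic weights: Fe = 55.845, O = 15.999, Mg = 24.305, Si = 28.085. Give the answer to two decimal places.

M((Mg_0.48Fe_0.52)_2Si_2O_6) = 233.576 g/mol.
Fe contributes 1.04 × 55.845 = 58.079 g per mole.
58.079/233.576 = 0.2487 → 24.87%.

24.87 wt%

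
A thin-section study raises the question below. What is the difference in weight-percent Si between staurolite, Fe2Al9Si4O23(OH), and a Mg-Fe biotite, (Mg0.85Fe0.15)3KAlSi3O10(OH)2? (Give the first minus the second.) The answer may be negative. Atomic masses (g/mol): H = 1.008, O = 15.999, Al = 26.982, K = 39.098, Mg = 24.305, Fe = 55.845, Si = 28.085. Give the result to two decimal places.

Si in Fe2Al9Si4O23(OH): molar mass 851.852 g/mol; 4×28.085 = 112.340 g → 13.19 wt%.
Si in (Mg0.85Fe0.15)3KAlSi3O10(OH)2: molar mass 431.447 g/mol; 3×28.085 = 84.255 g → 19.53 wt%.
Difference = 13.19 − 19.53 = -6.34 percentage points.

-6.34 percentage points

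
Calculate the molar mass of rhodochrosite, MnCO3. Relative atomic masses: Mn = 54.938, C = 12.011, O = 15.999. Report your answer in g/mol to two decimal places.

114.95 g/mol

Mn: 1 × 54.938 = 54.9380
C: 1 × 12.011 = 12.0110
O: 3 × 15.999 = 47.9970
Summing the contributions gives the formula mass.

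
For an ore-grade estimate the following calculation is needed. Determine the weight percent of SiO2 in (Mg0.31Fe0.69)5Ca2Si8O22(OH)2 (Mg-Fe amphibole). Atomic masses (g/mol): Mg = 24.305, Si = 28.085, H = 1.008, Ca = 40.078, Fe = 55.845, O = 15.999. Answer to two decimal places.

Formula mass = 921.166 g/mol.
8 Si → 8.0000 mol SiO2 per formula unit; M(SiO2) = 60.083, so SiO2 mass = 480.664 g.
480.664/921.166 × 100 = 52.18 wt%.

52.18 wt%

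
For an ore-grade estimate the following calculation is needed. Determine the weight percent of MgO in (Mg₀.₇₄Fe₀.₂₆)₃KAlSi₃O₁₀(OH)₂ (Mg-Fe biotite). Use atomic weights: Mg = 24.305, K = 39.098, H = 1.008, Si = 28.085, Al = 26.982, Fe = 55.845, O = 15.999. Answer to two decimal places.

20.25 wt%

Formula mass = 441.855 g/mol.
2.22 Mg → 2.2200 mol MgO per formula unit; M(MgO) = 40.304, so MgO mass = 89.475 g.
89.475/441.855 × 100 = 20.25 wt%.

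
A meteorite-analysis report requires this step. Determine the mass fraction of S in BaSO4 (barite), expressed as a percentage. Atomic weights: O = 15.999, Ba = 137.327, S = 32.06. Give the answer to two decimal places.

Formula mass = 1·137.327 + 1·32.06 + 4·15.999 = 233.383 g/mol, of which 32.060 g is S.
So S makes up 32.060/233.383 = 0.1374 of the mass, i.e. 13.74%.

13.74 wt%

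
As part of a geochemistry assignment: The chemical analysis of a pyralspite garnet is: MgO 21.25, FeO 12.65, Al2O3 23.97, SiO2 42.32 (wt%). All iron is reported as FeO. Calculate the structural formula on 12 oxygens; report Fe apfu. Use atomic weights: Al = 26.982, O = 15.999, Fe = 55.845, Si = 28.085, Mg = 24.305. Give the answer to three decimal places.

0.750 Fe apfu

MgO (M=40.304): mol = 0.52724; Mg = 0.52724, O = 0.52724.
FeO (M=71.844): mol = 0.17608; Fe = 0.17608, O = 0.17608.
Al2O3 (M=101.961): mol = 0.23509; Al = 0.47018, O = 0.70527.
SiO2 (M=60.083): mol = 0.70436; Si = 0.70436, O = 1.40872.
ΣO = 2.81731; factor = 12/ΣO = 4.25938.
Fe apfu = 0.17608 × 4.25938 = 0.750.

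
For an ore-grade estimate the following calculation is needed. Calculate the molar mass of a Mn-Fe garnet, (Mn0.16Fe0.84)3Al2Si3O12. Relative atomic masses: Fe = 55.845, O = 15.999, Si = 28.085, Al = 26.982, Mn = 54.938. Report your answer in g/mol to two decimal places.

497.31 g/mol

The formula mass is the sum 0.48×54.938 + 2.52×55.845 + 2×26.982 + 3×28.085 + 12×15.999.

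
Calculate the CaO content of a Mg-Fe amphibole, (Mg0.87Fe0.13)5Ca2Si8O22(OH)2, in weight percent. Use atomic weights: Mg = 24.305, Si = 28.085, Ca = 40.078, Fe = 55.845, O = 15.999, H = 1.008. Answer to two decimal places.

M((Mg0.87Fe0.13)5Ca2Si8O22(OH)2) = 832.854 g/mol; M(CaO) = 56.077 g/mol.
Moles CaO per formula unit = 2 Ca ÷ 1 = 2.0000.
CaO fraction = (2.0000 × 56.077) / 832.854 = 112.154/832.854 = 0.1347.

13.47 wt%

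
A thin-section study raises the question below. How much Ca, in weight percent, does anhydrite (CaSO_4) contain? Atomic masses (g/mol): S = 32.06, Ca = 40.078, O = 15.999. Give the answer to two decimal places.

29.44 weight percent

Molar mass of CaSO_4: 1·40.078 + 1·32.06 + 4·15.999 = 136.134 g/mol.
Mass of Ca per formula unit: 1 × 40.078 = 40.078 g.
Weight fraction Ca = 40.078 / 136.134 = 0.2944.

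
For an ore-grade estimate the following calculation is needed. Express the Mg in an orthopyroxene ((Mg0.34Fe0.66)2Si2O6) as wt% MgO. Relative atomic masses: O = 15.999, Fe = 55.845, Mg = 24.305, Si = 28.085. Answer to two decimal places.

11.31 wt%

Molar mass of (Mg0.34Fe0.66)2Si2O6 = 0.68·24.305 + 1.32·55.845 + 2·28.085 + 6·15.999 = 242.407 g/mol.
Each formula unit contains 0.68 Mg, equivalent to 0.68/1 = 0.6800 mol MgO.
M(MgO) = 1×24.305 + 1×15.999 = 40.304 g/mol.
Mass of MgO per formula unit = 0.6800 × 40.304 = 27.407 g.
MgO wt% = 27.407 / 242.407 × 100 = 11.31%.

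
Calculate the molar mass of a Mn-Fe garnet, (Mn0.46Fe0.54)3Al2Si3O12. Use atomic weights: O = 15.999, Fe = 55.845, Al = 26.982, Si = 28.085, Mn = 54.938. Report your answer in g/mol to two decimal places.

496.49 g/mol

M = 1.38*54.938 + 1.62*55.845 + 2*26.982 + 3*28.085 + 12*15.999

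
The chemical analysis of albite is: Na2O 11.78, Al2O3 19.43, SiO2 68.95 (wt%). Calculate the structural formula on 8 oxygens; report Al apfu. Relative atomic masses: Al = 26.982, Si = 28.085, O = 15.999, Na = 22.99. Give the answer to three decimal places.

0.997 Al apfu

11.78 wt% Na2O ÷ 61.979 g/mol = 0.19006 mol, giving 0.38012 Na and 0.19006 O.
19.43 wt% Al2O3 ÷ 101.961 g/mol = 0.19056 mol, giving 0.38112 Al and 0.57168 O.
68.95 wt% SiO2 ÷ 60.083 g/mol = 1.14758 mol, giving 1.14758 Si and 2.29516 O.
Oxygen sums to 3.05690; scaling by 8/3.05690 = 2.61703 puts the formula on 8 O.
Al: 0.38112 × 2.61703 = 0.997 atoms per formula unit.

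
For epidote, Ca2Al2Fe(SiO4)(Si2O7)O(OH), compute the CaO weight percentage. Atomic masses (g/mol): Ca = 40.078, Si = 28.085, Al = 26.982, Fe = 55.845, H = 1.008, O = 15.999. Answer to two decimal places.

23.21 wt%

Formula mass = 483.215 g/mol.
2 Ca → 2.0000 mol CaO per formula unit; M(CaO) = 56.077, so CaO mass = 112.154 g.
112.154/483.215 × 100 = 23.21 wt%.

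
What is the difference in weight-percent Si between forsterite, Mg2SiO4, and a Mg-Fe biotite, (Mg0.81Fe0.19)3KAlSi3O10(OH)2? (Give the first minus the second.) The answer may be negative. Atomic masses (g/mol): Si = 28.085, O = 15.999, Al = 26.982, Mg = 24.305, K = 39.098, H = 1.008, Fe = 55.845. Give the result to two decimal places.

First mineral: 28.085 g Si in 140.691 g formula = 19.96 wt% Si.
Second mineral: 84.255 g Si in 435.232 g formula = 19.36 wt% Si.
19.96% − 19.36% gives a difference of 0.60 percentage points.

0.60 percentage points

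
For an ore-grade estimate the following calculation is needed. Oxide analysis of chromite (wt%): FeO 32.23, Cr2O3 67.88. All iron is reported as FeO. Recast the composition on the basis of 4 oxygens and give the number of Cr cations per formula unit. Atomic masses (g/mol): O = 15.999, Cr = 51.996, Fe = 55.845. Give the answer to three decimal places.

FeO: 32.23/71.844 = 0.44861 mol → 0.44861 mol Fe, 0.44861 mol O.
Cr2O3: 67.88/151.989 = 0.44661 mol → 0.89322 mol Cr, 1.33983 mol O.
Total oxygen = 1.78844 mol. Normalization factor = 4/1.78844 = 2.23659.
Cr per 4 O = 0.89322 × 2.23659 = 1.998.

1.998 Cr apfu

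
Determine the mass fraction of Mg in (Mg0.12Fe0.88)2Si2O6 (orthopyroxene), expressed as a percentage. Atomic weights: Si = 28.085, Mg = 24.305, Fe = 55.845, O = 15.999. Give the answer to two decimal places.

2.28 wt%

Formula mass = 0.24×24.305 + 1.76×55.845 + 2×28.085 + 6×15.999 = 256.284 g/mol, of which 5.833 g is Mg.
So Mg makes up 5.833/256.284 = 0.0228 of the mass, i.e. 2.28%.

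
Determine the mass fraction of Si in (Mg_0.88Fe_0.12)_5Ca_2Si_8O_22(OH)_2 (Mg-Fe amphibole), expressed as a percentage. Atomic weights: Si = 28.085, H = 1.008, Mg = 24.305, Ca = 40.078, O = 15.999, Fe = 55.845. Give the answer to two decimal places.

Molar mass of (Mg_0.88Fe_0.12)_5Ca_2Si_8O_22(OH)_2: 4.40·24.305 + 0.60·55.845 + 2·40.078 + 8·28.085 + 24·15.999 + 2·1.008 = 831.277 g/mol.
Mass of Si per formula unit: 8 × 28.085 = 224.680 g.
Weight fraction Si = 224.680 / 831.277 = 0.2703.

27.03 mass %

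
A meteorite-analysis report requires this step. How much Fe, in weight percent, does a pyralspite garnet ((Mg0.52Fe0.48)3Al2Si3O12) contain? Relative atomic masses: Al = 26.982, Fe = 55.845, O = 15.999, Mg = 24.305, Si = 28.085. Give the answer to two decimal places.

17.93 weight percent

Formula mass = 1.56*24.305 + 1.44*55.845 + 2*26.982 + 3*28.085 + 12*15.999 = 448.540 g/mol, of which 80.417 g is Fe.
So Fe makes up 80.417/448.540 = 0.1793 of the mass, i.e. 17.93%.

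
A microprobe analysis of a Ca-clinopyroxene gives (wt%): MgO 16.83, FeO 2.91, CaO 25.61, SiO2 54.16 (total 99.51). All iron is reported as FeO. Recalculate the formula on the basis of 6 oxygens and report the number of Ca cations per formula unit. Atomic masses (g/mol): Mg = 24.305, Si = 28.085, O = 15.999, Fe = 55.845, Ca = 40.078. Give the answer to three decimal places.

1.008 Ca apfu

MgO (M=40.304): mol = 0.41758; Mg = 0.41758, O = 0.41758.
FeO (M=71.844): mol = 0.04050; Fe = 0.04050, O = 0.04050.
CaO (M=56.077): mol = 0.45669; Ca = 0.45669, O = 0.45669.
SiO2 (M=60.083): mol = 0.90142; Si = 0.90142, O = 1.80284.
ΣO = 2.71761; factor = 6/ΣO = 2.20782.
Ca apfu = 0.45669 × 2.20782 = 1.008.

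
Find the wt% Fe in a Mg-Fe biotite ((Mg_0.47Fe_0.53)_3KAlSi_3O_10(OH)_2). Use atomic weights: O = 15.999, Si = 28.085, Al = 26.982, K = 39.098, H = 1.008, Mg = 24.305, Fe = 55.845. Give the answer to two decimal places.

Formula mass = 1.41×24.305 + 1.59×55.845 + 1×39.098 + 1×26.982 + 3×28.085 + 12×15.999 + 2×1.008 = 467.403 g/mol, of which 88.794 g is Fe.
So Fe makes up 88.794/467.403 = 0.1900 of the mass, i.e. 19.00%.

19.00 wt%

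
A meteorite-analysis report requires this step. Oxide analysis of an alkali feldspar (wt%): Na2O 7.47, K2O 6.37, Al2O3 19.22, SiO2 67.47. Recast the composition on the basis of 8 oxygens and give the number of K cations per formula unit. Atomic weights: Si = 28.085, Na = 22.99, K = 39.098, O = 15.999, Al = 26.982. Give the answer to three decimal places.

7.47 wt% Na2O ÷ 61.979 g/mol = 0.12052 mol, giving 0.24104 Na and 0.12052 O.
6.37 wt% K2O ÷ 94.195 g/mol = 0.06763 mol, giving 0.13526 K and 0.06763 O.
19.22 wt% Al2O3 ÷ 101.961 g/mol = 0.18850 mol, giving 0.37700 Al and 0.56550 O.
67.47 wt% SiO2 ÷ 60.083 g/mol = 1.12295 mol, giving 1.12295 Si and 2.24590 O.
Oxygen sums to 2.99955; scaling by 8/2.99955 = 2.66707 puts the formula on 8 O.
K: 0.13526 × 2.66707 = 0.361 atoms per formula unit.

0.361 K apfu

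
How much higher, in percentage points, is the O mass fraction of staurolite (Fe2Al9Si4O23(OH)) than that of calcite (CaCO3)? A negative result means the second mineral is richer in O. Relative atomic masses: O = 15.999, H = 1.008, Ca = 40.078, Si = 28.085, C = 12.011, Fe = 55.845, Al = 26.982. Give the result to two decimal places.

First mineral: 383.976 g O in 851.852 g formula = 45.08 wt% O.
Second mineral: 47.997 g O in 100.086 g formula = 47.96 wt% O.
45.08% − 47.96% gives a difference of -2.88 percentage points.

-2.88 percentage points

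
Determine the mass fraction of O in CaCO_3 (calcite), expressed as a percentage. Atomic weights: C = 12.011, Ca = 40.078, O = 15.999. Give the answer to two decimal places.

47.96 weight percent

M(CaCO_3) = 100.086 g/mol.
O contributes 3 × 15.999 = 47.997 g per mole.
47.997/100.086 = 0.4796 → 47.96%.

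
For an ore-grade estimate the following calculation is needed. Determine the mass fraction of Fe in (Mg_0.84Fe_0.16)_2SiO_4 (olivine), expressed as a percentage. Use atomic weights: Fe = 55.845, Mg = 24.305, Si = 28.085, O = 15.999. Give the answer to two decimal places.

11.85 mass %

Molar mass of (Mg_0.84Fe_0.16)_2SiO_4: 1.68·24.305 + 0.32·55.845 + 1·28.085 + 4·15.999 = 150.784 g/mol.
Mass of Fe per formula unit: 0.32 × 55.845 = 17.870 g.
Weight fraction Fe = 17.870 / 150.784 = 0.1185.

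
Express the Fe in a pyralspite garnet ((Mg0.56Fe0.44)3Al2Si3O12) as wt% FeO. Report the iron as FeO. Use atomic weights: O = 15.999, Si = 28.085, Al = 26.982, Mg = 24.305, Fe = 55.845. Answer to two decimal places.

Molar mass of (Mg0.56Fe0.44)3Al2Si3O12 = 1.68·24.305 + 1.32·55.845 + 2·26.982 + 3·28.085 + 12·15.999 = 444.755 g/mol.
Each formula unit contains 1.32 Fe, equivalent to 1.32/1 = 1.3200 mol FeO.
M(FeO) = 1×55.845 + 1×15.999 = 71.844 g/mol.
Mass of FeO per formula unit = 1.3200 × 71.844 = 94.834 g.
FeO wt% = 94.834 / 444.755 × 100 = 21.32%.

21.32 wt%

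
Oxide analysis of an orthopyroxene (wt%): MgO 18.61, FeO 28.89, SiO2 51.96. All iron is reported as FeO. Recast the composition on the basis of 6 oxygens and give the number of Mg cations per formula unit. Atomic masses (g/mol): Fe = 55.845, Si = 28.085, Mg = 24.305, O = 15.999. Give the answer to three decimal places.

1.068 Mg apfu

MgO: 18.61/40.304 = 0.46174 mol → 0.46174 mol Mg, 0.46174 mol O.
FeO: 28.89/71.844 = 0.40212 mol → 0.40212 mol Fe, 0.40212 mol O.
SiO2: 51.96/60.083 = 0.86480 mol → 0.86480 mol Si, 1.72960 mol O.
Total oxygen = 2.59346 mol. Normalization factor = 6/2.59346 = 2.31351.
Mg per 6 O = 0.46174 × 2.31351 = 1.068.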